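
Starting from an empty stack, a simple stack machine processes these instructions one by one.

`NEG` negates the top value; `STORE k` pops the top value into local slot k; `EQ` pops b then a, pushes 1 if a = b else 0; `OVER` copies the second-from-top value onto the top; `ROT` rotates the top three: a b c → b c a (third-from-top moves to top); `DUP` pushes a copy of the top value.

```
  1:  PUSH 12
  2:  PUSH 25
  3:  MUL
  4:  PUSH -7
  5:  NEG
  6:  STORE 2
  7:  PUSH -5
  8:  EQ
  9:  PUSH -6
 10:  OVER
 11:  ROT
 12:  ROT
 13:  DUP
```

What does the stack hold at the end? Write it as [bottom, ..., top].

[0, 0, -6, -6]

PUSH 12 → [12]
PUSH 25 → [12, 25]
MUL     → [300]
PUSH -7 → [300, -7]
NEG     → [300, 7]
STORE 2 → [300]
PUSH -5 → [300, -5]
EQ      → [0]
PUSH -6 → [0, -6]
OVER    → [0, -6, 0]
ROT     → [-6, 0, 0]
ROT     → [0, 0, -6]
DUP     → [0, 0, -6, -6]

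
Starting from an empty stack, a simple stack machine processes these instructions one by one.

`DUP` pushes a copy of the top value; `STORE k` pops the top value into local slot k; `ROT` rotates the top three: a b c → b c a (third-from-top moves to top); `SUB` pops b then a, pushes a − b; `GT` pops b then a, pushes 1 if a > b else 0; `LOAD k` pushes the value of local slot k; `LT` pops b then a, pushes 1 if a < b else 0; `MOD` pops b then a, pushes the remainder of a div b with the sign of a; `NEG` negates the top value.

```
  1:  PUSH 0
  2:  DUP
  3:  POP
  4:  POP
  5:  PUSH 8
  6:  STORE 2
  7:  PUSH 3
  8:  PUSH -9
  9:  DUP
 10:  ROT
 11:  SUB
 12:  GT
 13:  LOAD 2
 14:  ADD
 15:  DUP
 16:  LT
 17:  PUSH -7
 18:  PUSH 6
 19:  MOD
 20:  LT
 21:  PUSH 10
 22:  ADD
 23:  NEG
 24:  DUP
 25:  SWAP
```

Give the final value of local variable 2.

PUSH 0   [0]
DUP      [0, 0]
POP      [0]
POP      []
PUSH 8   [8]
STORE 2  []
PUSH 3   [3]
PUSH -9  [3, -9]
DUP      [3, -9, -9]
ROT      [-9, -9, 3]
SUB      [-9, -12]
GT       [1]
LOAD 2   [1, 8]
ADD      [9]
DUP      [9, 9]
LT       [0]
PUSH -7  [0, -7]
PUSH 6   [0, -7, 6]
MOD      [0, -1]
LT       [0]
PUSH 10  [0, 10]
ADD      [10]
NEG      [-10]
DUP      [-10, -10]
SWAP     [-10, -10]

8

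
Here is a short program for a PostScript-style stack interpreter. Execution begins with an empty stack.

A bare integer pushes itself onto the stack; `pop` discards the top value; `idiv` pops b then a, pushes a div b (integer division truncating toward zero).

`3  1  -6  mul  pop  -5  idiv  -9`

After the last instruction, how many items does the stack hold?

3     3
1     3 1
-6    3 1 -6
mul   3 -6
pop   3
-5    3 -5
idiv  0
-9    0 -9

2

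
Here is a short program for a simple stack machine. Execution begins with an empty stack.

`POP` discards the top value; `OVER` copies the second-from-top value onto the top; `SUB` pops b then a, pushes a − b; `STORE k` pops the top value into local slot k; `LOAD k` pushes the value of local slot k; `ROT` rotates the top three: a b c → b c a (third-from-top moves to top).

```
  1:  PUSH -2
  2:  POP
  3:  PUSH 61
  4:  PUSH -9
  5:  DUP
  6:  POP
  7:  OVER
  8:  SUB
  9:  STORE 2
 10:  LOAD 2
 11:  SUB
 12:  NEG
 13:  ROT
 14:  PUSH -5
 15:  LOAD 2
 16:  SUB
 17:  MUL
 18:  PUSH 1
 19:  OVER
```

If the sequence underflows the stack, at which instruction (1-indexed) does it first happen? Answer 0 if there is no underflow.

PUSH -2  [-2]
POP      []
PUSH 61  [61]
PUSH -9  [61, -9]
DUP      [61, -9, -9]
POP      [61, -9]
OVER     [61, -9, 61]
SUB      [61, -70]
STORE 2  [61]
LOAD 2   [61, -70]
SUB      [131]
NEG      [-131]
ROT  — needs 3 operands, stack has 1 → underflow

13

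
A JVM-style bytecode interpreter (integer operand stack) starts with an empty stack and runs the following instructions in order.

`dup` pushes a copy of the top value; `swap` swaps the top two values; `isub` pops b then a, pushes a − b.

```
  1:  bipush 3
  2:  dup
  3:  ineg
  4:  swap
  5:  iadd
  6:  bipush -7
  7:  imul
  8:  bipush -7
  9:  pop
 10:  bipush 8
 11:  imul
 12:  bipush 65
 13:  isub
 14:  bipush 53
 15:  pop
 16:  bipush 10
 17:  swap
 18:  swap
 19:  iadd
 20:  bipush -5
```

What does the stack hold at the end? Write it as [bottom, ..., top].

bipush 3  : 3
dup       : 3 3
ineg      : 3 -3
swap      : -3 3
iadd      : 0
bipush -7 : 0 -7
imul      : 0
bipush -7 : 0 -7
pop       : 0
bipush 8  : 0 8
imul      : 0
bipush 65 : 0 65
isub      : -65
bipush 53 : -65 53
pop       : -65
bipush 10 : -65 10
swap      : 10 -65
swap      : -65 10
iadd      : -55
bipush -5 : -55 -5

[-55, -5]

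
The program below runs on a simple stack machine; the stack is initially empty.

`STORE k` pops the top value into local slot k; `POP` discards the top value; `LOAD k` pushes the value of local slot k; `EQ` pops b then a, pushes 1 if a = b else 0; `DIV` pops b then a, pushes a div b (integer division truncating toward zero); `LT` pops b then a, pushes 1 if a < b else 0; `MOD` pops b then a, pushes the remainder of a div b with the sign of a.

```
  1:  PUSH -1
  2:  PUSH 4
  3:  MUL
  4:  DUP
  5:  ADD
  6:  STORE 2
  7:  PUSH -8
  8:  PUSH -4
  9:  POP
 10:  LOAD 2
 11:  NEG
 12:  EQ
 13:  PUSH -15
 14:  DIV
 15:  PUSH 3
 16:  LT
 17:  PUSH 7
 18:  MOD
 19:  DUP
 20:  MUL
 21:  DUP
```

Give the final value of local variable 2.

PUSH -1  : [-1]
PUSH 4   : [-1, 4]
MUL      : [-4]
DUP      : [-4, -4]
ADD      : [-8]
STORE 2  : []
PUSH -8  : [-8]
PUSH -4  : [-8, -4]
POP      : [-8]
LOAD 2   : [-8, -8]
NEG      : [-8, 8]
EQ       : [0]
PUSH -15 : [0, -15]
DIV      : [0]
PUSH 3   : [0, 3]
LT       : [1]
PUSH 7   : [1, 7]
MOD      : [1]
DUP      : [1, 1]
MUL      : [1]
DUP      : [1, 1]

-8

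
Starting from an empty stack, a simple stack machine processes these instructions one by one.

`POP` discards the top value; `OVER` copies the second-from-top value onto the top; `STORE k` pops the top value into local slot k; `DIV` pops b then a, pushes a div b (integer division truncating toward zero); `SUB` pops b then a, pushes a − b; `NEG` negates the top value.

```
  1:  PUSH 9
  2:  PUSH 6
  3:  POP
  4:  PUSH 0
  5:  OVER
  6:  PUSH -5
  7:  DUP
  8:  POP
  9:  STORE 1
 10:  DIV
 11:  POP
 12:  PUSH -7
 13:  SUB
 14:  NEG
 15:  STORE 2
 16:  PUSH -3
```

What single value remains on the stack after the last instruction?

PUSH 9  : [9]
PUSH 6  : [9, 6]
POP     : [9]
PUSH 0  : [9, 0]
OVER    : [9, 0, 9]
PUSH -5 : [9, 0, 9, -5]
DUP     : [9, 0, 9, -5, -5]
POP     : [9, 0, 9, -5]
STORE 1 : [9, 0, 9]
DIV     : [9, 0]
POP     : [9]
PUSH -7 : [9, -7]
SUB     : [16]
NEG     : [-16]
STORE 2 : []
PUSH -3 : [-3]

-3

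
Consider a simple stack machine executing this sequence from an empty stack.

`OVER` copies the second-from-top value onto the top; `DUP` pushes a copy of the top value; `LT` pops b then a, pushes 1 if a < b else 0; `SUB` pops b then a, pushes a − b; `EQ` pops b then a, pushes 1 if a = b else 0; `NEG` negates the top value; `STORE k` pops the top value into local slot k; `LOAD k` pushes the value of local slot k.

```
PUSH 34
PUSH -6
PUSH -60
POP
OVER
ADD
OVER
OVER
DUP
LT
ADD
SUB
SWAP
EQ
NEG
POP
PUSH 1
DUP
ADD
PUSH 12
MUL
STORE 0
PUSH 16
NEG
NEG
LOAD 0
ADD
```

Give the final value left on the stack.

PUSH 34  -> [34]
PUSH -6  -> [34, -6]
PUSH -60 -> [34, -6, -60]
POP      -> [34, -6]
OVER     -> [34, -6, 34]
ADD      -> [34, 28]
OVER     -> [34, 28, 34]
OVER     -> [34, 28, 34, 28]
DUP      -> [34, 28, 34, 28, 28]
LT       -> [34, 28, 34, 0]
ADD      -> [34, 28, 34]
SUB      -> [34, -6]
SWAP     -> [-6, 34]
EQ       -> [0]
NEG      -> [0]
POP      -> []
PUSH 1   -> [1]
DUP      -> [1, 1]
ADD      -> [2]
PUSH 12  -> [2, 12]
MUL      -> [24]
STORE 0  -> []
PUSH 16  -> [16]
NEG      -> [-16]
NEG      -> [16]
LOAD 0   -> [16, 24]
ADD      -> [40]

40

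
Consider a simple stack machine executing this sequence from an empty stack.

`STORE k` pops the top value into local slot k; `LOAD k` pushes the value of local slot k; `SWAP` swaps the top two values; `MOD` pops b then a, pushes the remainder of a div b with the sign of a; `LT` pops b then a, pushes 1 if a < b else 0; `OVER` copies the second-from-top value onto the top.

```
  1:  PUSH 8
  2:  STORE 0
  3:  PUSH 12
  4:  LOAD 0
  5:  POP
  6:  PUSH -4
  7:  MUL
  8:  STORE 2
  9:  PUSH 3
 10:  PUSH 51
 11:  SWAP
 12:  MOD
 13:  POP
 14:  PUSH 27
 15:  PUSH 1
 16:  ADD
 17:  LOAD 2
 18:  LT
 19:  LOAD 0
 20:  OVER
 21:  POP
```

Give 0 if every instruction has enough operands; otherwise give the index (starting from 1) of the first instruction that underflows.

PUSH 8   [8]
STORE 0  []
PUSH 12  [12]
LOAD 0   [12, 8]
POP      [12]
PUSH -4  [12, -4]
MUL      [-48]
STORE 2  []
PUSH 3   [3]
PUSH 51  [3, 51]
SWAP     [51, 3]
MOD      [0]
POP      []
PUSH 27  [27]
PUSH 1   [27, 1]
ADD      [28]
LOAD 2   [28, -48]
LT       [0]
LOAD 0   [0, 8]
OVER     [0, 8, 0]
POP      [0, 8]

0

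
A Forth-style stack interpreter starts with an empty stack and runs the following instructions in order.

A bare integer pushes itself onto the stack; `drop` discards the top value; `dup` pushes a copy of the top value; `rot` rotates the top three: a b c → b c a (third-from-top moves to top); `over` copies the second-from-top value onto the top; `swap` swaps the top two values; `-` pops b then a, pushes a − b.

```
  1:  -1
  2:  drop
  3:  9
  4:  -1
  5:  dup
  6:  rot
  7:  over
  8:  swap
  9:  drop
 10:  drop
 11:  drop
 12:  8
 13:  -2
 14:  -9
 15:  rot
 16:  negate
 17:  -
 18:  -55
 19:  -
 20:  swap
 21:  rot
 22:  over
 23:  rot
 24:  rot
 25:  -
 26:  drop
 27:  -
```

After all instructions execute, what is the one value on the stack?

56

-1     -> [-1]
drop   -> []
9      -> [9]
-1     -> [9, -1]
dup    -> [9, -1, -1]
rot    -> [-1, -1, 9]
over   -> [-1, -1, 9, -1]
swap   -> [-1, -1, -1, 9]
drop   -> [-1, -1, -1]
drop   -> [-1, -1]
drop   -> [-1]
8      -> [-1, 8]
-2     -> [-1, 8, -2]
-9     -> [-1, 8, -2, -9]
rot    -> [-1, -2, -9, 8]
negate -> [-1, -2, -9, -8]
-      -> [-1, -2, -1]
-55    -> [-1, -2, -1, -55]
-      -> [-1, -2, 54]
swap   -> [-1, 54, -2]
rot    -> [54, -2, -1]
over   -> [54, -2, -1, -2]
rot    -> [54, -1, -2, -2]
rot    -> [54, -2, -2, -1]
-      -> [54, -2, -1]
drop   -> [54, -2]
-      -> [56]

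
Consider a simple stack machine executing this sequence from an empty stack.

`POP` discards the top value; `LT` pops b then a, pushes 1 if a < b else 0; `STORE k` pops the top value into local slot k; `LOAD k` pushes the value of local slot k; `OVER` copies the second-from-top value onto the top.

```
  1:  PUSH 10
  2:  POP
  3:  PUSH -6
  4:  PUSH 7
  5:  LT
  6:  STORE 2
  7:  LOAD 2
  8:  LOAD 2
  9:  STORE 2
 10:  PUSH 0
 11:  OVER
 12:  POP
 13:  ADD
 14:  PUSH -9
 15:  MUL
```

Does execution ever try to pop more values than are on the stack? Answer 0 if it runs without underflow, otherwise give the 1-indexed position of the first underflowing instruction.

0

PUSH 10 : 10
POP     : (empty)
PUSH -6 : -6
PUSH 7  : -6 7
LT      : 1
STORE 2 : (empty)
LOAD 2  : 1
LOAD 2  : 1 1
STORE 2 : 1
PUSH 0  : 1 0
OVER    : 1 0 1
POP     : 1 0
ADD     : 1
PUSH -9 : 1 -9
MUL     : -9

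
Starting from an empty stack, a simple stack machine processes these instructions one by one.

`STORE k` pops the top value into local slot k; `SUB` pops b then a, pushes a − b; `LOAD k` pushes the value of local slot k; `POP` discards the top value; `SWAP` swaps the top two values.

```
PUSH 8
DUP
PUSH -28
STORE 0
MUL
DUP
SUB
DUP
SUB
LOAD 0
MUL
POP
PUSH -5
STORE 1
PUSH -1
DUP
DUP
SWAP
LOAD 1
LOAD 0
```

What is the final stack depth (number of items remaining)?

PUSH 8   : 8
DUP      : 8 8
PUSH -28 : 8 8 -28
STORE 0  : 8 8
MUL      : 64
DUP      : 64 64
SUB      : 0
DUP      : 0 0
SUB      : 0
LOAD 0   : 0 -28
MUL      : 0
POP      : (empty)
PUSH -5  : -5
STORE 1  : (empty)
PUSH -1  : -1
DUP      : -1 -1
DUP      : -1 -1 -1
SWAP     : -1 -1 -1
LOAD 1   : -1 -1 -1 -5
LOAD 0   : -1 -1 -1 -5 -28

5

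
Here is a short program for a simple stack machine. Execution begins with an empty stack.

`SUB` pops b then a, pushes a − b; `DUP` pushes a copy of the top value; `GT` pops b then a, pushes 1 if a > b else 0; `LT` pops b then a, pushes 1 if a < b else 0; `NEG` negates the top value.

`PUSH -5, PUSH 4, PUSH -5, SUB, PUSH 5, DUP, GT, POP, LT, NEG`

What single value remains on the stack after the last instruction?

-1

PUSH -5  [-5]
PUSH 4   [-5, 4]
PUSH -5  [-5, 4, -5]
SUB      [-5, 9]
PUSH 5   [-5, 9, 5]
DUP      [-5, 9, 5, 5]
GT       [-5, 9, 0]
POP      [-5, 9]
LT       [1]
NEG      [-1]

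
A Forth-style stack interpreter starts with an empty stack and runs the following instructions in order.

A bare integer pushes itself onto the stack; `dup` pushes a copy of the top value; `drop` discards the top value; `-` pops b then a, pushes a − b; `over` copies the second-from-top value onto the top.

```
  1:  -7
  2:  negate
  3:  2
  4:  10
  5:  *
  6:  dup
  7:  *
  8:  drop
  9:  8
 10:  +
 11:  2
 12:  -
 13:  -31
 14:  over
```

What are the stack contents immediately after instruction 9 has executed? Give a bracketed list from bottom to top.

[7, 8]

-7     → -7
negate → 7
2      → 7 2
10     → 7 2 10
*      → 7 20
dup    → 7 20 20
*      → 7 400
drop   → 7
8      → 7 8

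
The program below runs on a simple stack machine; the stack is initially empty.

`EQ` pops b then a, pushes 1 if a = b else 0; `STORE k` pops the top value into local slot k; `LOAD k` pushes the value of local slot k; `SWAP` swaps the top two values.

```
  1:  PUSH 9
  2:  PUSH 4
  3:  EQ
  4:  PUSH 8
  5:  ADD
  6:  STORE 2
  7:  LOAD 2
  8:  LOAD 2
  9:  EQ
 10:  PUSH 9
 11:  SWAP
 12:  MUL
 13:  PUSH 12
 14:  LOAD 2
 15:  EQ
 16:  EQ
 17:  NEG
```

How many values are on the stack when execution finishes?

1

PUSH 9  -> 9
PUSH 4  -> 9 4
EQ      -> 0
PUSH 8  -> 0 8
ADD     -> 8
STORE 2 -> (empty)
LOAD 2  -> 8
LOAD 2  -> 8 8
EQ      -> 1
PUSH 9  -> 1 9
SWAP    -> 9 1
MUL     -> 9
PUSH 12 -> 9 12
LOAD 2  -> 9 12 8
EQ      -> 9 0
EQ      -> 0
NEG     -> 0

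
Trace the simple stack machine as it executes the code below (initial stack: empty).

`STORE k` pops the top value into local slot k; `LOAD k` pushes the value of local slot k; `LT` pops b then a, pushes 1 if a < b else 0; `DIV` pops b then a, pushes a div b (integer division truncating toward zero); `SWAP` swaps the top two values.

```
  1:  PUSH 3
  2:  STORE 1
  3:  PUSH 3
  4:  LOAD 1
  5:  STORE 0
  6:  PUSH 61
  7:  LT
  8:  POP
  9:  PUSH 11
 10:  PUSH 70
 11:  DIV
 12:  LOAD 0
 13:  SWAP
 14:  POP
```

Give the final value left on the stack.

3

PUSH 3  : [3]
STORE 1 : []
PUSH 3  : [3]
LOAD 1  : [3, 3]
STORE 0 : [3]
PUSH 61 : [3, 61]
LT      : [1]
POP     : []
PUSH 11 : [11]
PUSH 70 : [11, 70]
DIV     : [0]
LOAD 0  : [0, 3]
SWAP    : [3, 0]
POP     : [3]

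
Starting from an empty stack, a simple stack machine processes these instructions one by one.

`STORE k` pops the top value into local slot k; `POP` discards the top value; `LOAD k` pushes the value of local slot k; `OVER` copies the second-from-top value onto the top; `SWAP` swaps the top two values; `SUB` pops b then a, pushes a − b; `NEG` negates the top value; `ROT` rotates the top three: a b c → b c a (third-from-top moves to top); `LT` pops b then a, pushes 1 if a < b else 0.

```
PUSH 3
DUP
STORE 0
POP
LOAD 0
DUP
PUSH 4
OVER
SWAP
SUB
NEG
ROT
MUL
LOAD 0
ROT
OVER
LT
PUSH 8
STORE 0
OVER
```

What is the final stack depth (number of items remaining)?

4

PUSH 3  : [3]
DUP     : [3, 3]
STORE 0 : [3]
POP     : []
LOAD 0  : [3]
DUP     : [3, 3]
PUSH 4  : [3, 3, 4]
OVER    : [3, 3, 4, 3]
SWAP    : [3, 3, 3, 4]
SUB     : [3, 3, -1]
NEG     : [3, 3, 1]
ROT     : [3, 1, 3]
MUL     : [3, 3]
LOAD 0  : [3, 3, 3]
ROT     : [3, 3, 3]
OVER    : [3, 3, 3, 3]
LT      : [3, 3, 0]
PUSH 8  : [3, 3, 0, 8]
STORE 0 : [3, 3, 0]
OVER    : [3, 3, 0, 3]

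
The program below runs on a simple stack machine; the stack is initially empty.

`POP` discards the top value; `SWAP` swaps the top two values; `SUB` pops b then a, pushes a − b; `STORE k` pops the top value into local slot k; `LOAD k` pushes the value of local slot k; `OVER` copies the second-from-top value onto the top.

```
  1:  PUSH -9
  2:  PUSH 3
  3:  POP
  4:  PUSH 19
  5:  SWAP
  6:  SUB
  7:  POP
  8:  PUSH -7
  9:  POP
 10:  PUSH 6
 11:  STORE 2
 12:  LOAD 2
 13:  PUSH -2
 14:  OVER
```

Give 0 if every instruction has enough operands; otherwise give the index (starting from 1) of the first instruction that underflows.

0

PUSH -9 → [-9]
PUSH 3  → [-9, 3]
POP     → [-9]
PUSH 19 → [-9, 19]
SWAP    → [19, -9]
SUB     → [28]
POP     → []
PUSH -7 → [-7]
POP     → []
PUSH 6  → [6]
STORE 2 → []
LOAD 2  → [6]
PUSH -2 → [6, -2]
OVER    → [6, -2, 6]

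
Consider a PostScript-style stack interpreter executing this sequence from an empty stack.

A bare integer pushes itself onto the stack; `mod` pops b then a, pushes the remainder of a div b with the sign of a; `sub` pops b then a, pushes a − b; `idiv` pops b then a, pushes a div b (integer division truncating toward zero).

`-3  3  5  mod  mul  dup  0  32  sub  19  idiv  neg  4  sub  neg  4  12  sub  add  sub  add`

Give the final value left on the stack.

-3   : [-3]
3    : [-3, 3]
5    : [-3, 3, 5]
mod  : [-3, 3]
mul  : [-9]
dup  : [-9, -9]
0    : [-9, -9, 0]
32   : [-9, -9, 0, 32]
sub  : [-9, -9, -32]
19   : [-9, -9, -32, 19]
idiv : [-9, -9, -1]
neg  : [-9, -9, 1]
4    : [-9, -9, 1, 4]
sub  : [-9, -9, -3]
neg  : [-9, -9, 3]
4    : [-9, -9, 3, 4]
12   : [-9, -9, 3, 4, 12]
sub  : [-9, -9, 3, -8]
add  : [-9, -9, -5]
sub  : [-9, -4]
add  : [-13]

-13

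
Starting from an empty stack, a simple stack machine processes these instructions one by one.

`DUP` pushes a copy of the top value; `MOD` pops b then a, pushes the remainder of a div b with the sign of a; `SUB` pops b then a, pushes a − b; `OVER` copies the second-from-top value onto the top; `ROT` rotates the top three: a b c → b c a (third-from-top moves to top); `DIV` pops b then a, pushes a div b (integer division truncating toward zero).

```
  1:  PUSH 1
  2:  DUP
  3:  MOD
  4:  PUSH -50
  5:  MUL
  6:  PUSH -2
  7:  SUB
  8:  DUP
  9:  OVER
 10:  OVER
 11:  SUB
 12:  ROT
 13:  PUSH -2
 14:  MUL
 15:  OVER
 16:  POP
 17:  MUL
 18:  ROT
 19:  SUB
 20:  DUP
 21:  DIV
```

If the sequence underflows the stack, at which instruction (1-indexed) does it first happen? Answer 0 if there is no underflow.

PUSH 1   → 1
DUP      → 1 1
MOD      → 0
PUSH -50 → 0 -50
MUL      → 0
PUSH -2  → 0 -2
SUB      → 2
DUP      → 2 2
OVER     → 2 2 2
OVER     → 2 2 2 2
SUB      → 2 2 0
ROT      → 2 0 2
PUSH -2  → 2 0 2 -2
MUL      → 2 0 -4
OVER     → 2 0 -4 0
POP      → 2 0 -4
MUL      → 2 0
ROT  — needs 3 operands, stack has 2 → underflow

18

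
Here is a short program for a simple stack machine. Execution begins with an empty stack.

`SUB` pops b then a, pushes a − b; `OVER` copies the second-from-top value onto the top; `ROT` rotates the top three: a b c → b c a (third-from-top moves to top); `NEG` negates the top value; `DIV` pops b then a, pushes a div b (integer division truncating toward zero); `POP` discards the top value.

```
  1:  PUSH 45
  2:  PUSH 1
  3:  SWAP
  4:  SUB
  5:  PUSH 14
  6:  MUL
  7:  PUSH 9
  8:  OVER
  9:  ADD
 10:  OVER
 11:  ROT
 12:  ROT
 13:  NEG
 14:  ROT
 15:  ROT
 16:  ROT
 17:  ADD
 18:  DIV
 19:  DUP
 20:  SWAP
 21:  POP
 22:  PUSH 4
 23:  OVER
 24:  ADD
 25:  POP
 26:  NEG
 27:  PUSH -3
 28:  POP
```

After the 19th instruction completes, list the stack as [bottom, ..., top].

PUSH 45 : [45]
PUSH 1  : [45, 1]
SWAP    : [1, 45]
SUB     : [-44]
PUSH 14 : [-44, 14]
MUL     : [-616]
PUSH 9  : [-616, 9]
OVER    : [-616, 9, -616]
ADD     : [-616, -607]
OVER    : [-616, -607, -616]
ROT     : [-607, -616, -616]
ROT     : [-616, -616, -607]
NEG     : [-616, -616, 607]
ROT     : [-616, 607, -616]
ROT     : [607, -616, -616]
ROT     : [-616, -616, 607]
ADD     : [-616, -9]
DIV     : [68]
DUP     : [68, 68]

[68, 68]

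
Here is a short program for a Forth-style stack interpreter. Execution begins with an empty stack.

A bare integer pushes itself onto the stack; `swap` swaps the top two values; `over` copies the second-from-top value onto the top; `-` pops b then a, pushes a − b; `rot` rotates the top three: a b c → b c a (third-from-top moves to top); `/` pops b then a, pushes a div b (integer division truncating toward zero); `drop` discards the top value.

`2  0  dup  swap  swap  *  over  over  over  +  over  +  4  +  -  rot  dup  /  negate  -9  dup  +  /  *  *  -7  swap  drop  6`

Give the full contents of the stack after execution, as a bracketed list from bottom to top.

2      -> 2
0      -> 2 0
dup    -> 2 0 0
swap   -> 2 0 0
swap   -> 2 0 0
*      -> 2 0
over   -> 2 0 2
over   -> 2 0 2 0
over   -> 2 0 2 0 2
+      -> 2 0 2 2
over   -> 2 0 2 2 2
+      -> 2 0 2 4
4      -> 2 0 2 4 4
+      -> 2 0 2 8
-      -> 2 0 -6
rot    -> 0 -6 2
dup    -> 0 -6 2 2
/      -> 0 -6 1
negate -> 0 -6 -1
-9     -> 0 -6 -1 -9
dup    -> 0 -6 -1 -9 -9
+      -> 0 -6 -1 -18
/      -> 0 -6 0
*      -> 0 0
*      -> 0
-7     -> 0 -7
swap   -> -7 0
drop   -> -7
6      -> -7 6

[-7, 6]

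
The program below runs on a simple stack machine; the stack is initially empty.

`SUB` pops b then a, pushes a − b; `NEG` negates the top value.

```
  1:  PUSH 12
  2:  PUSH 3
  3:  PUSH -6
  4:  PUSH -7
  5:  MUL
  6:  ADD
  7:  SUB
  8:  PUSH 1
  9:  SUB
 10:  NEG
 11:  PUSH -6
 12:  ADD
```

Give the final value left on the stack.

28

PUSH 12 → [12]
PUSH 3  → [12, 3]
PUSH -6 → [12, 3, -6]
PUSH -7 → [12, 3, -6, -7]
MUL     → [12, 3, 42]
ADD     → [12, 45]
SUB     → [-33]
PUSH 1  → [-33, 1]
SUB     → [-34]
NEG     → [34]
PUSH -6 → [34, -6]
ADD     → [28]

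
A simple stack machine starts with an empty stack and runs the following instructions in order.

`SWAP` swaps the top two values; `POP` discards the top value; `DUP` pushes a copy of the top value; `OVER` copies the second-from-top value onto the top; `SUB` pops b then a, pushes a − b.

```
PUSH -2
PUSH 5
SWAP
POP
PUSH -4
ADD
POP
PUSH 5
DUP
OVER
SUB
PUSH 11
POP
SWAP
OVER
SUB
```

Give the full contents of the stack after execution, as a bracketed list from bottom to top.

[0, 5]

PUSH -2 -> [-2]
PUSH 5  -> [-2, 5]
SWAP    -> [5, -2]
POP     -> [5]
PUSH -4 -> [5, -4]
ADD     -> [1]
POP     -> []
PUSH 5  -> [5]
DUP     -> [5, 5]
OVER    -> [5, 5, 5]
SUB     -> [5, 0]
PUSH 11 -> [5, 0, 11]
POP     -> [5, 0]
SWAP    -> [0, 5]
OVER    -> [0, 5, 0]
SUB     -> [0, 5]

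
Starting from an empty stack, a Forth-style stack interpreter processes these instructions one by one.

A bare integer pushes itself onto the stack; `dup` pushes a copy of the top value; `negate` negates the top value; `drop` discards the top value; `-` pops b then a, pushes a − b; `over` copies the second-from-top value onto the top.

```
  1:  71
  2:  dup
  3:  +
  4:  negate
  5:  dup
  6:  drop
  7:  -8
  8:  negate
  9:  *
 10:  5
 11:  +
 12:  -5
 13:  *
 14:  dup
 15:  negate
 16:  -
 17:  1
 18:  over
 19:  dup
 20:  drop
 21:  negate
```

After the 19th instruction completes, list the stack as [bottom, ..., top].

[11310, 1, 11310, 11310]

71     -> 71
dup    -> 71 71
+      -> 142
negate -> -142
dup    -> -142 -142
drop   -> -142
-8     -> -142 -8
negate -> -142 8
*      -> -1136
5      -> -1136 5
+      -> -1131
-5     -> -1131 -5
*      -> 5655
dup    -> 5655 5655
negate -> 5655 -5655
-      -> 11310
1      -> 11310 1
over   -> 11310 1 11310
dup    -> 11310 1 11310 11310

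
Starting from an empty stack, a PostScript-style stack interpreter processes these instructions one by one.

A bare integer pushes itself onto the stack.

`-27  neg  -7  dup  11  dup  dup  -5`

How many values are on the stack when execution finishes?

7

-27 -> [-27]
neg -> [27]
-7  -> [27, -7]
dup -> [27, -7, -7]
11  -> [27, -7, -7, 11]
dup -> [27, -7, -7, 11, 11]
dup -> [27, -7, -7, 11, 11, 11]
-5  -> [27, -7, -7, 11, 11, 11, -5]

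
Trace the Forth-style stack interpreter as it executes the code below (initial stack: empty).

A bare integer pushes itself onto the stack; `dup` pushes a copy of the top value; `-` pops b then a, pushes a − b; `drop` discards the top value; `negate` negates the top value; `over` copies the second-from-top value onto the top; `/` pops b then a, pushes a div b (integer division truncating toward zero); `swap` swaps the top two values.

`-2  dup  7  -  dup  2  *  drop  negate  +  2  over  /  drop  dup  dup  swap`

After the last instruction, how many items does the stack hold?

-2     -> -2
dup    -> -2 -2
7      -> -2 -2 7
-      -> -2 -9
dup    -> -2 -9 -9
2      -> -2 -9 -9 2
*      -> -2 -9 -18
drop   -> -2 -9
negate -> -2 9
+      -> 7
2      -> 7 2
over   -> 7 2 7
/      -> 7 0
drop   -> 7
dup    -> 7 7
dup    -> 7 7 7
swap   -> 7 7 7

3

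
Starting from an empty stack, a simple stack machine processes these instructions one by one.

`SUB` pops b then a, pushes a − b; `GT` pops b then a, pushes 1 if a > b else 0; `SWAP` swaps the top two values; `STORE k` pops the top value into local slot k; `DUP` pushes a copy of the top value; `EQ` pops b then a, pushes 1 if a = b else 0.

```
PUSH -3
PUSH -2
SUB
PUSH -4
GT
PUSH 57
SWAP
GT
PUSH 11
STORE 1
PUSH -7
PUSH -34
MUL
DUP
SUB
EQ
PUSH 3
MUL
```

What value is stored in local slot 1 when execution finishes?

PUSH -3   [-3]
PUSH -2   [-3, -2]
SUB       [-1]
PUSH -4   [-1, -4]
GT        [1]
PUSH 57   [1, 57]
SWAP      [57, 1]
GT        [1]
PUSH 11   [1, 11]
STORE 1   [1]
PUSH -7   [1, -7]
PUSH -34  [1, -7, -34]
MUL       [1, 238]
DUP       [1, 238, 238]
SUB       [1, 0]
EQ        [0]
PUSH 3    [0, 3]
MUL       [0]

11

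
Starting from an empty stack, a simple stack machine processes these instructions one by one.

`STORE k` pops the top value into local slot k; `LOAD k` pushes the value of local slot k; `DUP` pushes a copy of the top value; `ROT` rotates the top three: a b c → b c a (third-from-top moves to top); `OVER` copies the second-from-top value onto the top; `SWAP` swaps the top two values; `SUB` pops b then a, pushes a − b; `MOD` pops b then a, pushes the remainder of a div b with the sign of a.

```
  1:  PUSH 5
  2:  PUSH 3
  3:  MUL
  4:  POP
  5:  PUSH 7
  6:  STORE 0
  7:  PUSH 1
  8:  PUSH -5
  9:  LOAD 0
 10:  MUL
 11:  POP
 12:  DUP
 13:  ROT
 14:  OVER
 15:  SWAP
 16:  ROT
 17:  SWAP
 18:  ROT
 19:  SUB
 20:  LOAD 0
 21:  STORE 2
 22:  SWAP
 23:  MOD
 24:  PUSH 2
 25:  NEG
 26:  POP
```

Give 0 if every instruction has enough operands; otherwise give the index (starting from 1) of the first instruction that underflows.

PUSH 5  -> 5
PUSH 3  -> 5 3
MUL     -> 15
POP     -> (empty)
PUSH 7  -> 7
STORE 0 -> (empty)
PUSH 1  -> 1
PUSH -5 -> 1 -5
LOAD 0  -> 1 -5 7
MUL     -> 1 -35
POP     -> 1
DUP     -> 1 1
ROT  — needs 3 operands, stack has 2 → underflow

13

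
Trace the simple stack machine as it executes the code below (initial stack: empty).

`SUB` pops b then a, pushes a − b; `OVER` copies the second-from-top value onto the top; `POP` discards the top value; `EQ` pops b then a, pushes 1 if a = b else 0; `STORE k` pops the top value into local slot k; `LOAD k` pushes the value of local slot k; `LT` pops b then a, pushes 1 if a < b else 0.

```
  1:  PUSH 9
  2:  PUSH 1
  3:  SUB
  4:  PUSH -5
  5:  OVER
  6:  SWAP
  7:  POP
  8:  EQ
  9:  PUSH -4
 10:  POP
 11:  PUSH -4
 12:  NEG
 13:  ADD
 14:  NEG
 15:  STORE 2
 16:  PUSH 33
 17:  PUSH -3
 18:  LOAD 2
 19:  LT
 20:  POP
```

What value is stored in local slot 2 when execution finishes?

PUSH 9  → [9]
PUSH 1  → [9, 1]
SUB     → [8]
PUSH -5 → [8, -5]
OVER    → [8, -5, 8]
SWAP    → [8, 8, -5]
POP     → [8, 8]
EQ      → [1]
PUSH -4 → [1, -4]
POP     → [1]
PUSH -4 → [1, -4]
NEG     → [1, 4]
ADD     → [5]
NEG     → [-5]
STORE 2 → []
PUSH 33 → [33]
PUSH -3 → [33, -3]
LOAD 2  → [33, -3, -5]
LT      → [33, 0]
POP     → [33]

-5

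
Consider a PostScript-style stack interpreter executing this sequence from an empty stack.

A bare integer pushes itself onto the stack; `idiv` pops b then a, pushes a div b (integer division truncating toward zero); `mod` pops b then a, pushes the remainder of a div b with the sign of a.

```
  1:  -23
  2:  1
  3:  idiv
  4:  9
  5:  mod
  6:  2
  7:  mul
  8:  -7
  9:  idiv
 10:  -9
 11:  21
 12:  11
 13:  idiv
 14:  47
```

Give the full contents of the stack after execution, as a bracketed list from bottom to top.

[1, -9, 1, 47]

-23  → [-23]
1    → [-23, 1]
idiv → [-23]
9    → [-23, 9]
mod  → [-5]
2    → [-5, 2]
mul  → [-10]
-7   → [-10, -7]
idiv → [1]
-9   → [1, -9]
21   → [1, -9, 21]
11   → [1, -9, 21, 11]
idiv → [1, -9, 1]
47   → [1, -9, 1, 47]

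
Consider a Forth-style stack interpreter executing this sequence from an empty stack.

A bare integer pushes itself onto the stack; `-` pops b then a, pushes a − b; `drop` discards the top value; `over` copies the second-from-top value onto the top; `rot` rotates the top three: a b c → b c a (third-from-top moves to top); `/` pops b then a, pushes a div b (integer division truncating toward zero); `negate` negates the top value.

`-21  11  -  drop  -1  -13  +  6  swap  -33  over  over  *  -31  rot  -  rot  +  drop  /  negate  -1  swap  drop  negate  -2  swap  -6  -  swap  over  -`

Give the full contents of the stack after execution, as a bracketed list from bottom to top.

-21    → [-21]
11     → [-21, 11]
-      → [-32]
drop   → []
-1     → [-1]
-13    → [-1, -13]
+      → [-14]
6      → [-14, 6]
swap   → [6, -14]
-33    → [6, -14, -33]
over   → [6, -14, -33, -14]
over   → [6, -14, -33, -14, -33]
*      → [6, -14, -33, 462]
-31    → [6, -14, -33, 462, -31]
rot    → [6, -14, 462, -31, -33]
-      → [6, -14, 462, 2]
rot    → [6, 462, 2, -14]
+      → [6, 462, -12]
drop   → [6, 462]
/      → [0]
negate → [0]
-1     → [0, -1]
swap   → [-1, 0]
drop   → [-1]
negate → [1]
-2     → [1, -2]
swap   → [-2, 1]
-6     → [-2, 1, -6]
-      → [-2, 7]
swap   → [7, -2]
over   → [7, -2, 7]
-      → [7, -9]

[7, -9]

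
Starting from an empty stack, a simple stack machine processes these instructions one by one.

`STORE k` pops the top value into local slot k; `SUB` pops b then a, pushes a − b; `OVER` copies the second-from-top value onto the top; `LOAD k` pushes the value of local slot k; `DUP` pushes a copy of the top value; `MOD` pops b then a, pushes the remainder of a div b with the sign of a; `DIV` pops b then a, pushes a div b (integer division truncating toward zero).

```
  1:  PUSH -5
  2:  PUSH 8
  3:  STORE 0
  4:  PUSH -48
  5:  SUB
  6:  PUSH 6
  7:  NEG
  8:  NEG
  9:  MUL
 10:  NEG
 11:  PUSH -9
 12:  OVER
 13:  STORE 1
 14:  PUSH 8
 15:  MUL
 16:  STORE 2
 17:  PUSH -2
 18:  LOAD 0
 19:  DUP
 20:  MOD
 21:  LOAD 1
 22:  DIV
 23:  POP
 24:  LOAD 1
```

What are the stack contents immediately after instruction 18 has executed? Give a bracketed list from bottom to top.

PUSH -5  → [-5]
PUSH 8   → [-5, 8]
STORE 0  → [-5]
PUSH -48 → [-5, -48]
SUB      → [43]
PUSH 6   → [43, 6]
NEG      → [43, -6]
NEG      → [43, 6]
MUL      → [258]
NEG      → [-258]
PUSH -9  → [-258, -9]
OVER     → [-258, -9, -258]
STORE 1  → [-258, -9]
PUSH 8   → [-258, -9, 8]
MUL      → [-258, -72]
STORE 2  → [-258]
PUSH -2  → [-258, -2]
LOAD 0   → [-258, -2, 8]

[-258, -2, 8]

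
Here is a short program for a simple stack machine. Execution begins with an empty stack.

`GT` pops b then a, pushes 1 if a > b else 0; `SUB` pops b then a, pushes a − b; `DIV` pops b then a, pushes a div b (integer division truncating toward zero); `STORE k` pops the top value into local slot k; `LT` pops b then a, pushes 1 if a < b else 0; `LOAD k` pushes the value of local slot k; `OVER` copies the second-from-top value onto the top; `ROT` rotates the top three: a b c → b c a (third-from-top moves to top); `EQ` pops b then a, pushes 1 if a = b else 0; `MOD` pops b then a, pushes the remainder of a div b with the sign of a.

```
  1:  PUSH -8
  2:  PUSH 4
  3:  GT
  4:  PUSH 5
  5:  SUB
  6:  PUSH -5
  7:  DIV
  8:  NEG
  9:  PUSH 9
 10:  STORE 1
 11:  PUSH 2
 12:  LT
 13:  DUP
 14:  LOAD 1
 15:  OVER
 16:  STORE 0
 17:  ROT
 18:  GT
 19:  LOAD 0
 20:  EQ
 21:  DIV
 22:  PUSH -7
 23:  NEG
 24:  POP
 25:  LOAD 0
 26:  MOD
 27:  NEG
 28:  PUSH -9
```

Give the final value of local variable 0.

PUSH -8 : -8
PUSH 4  : -8 4
GT      : 0
PUSH 5  : 0 5
SUB     : -5
PUSH -5 : -5 -5
DIV     : 1
NEG     : -1
PUSH 9  : -1 9
STORE 1 : -1
PUSH 2  : -1 2
LT      : 1
DUP     : 1 1
LOAD 1  : 1 1 9
OVER    : 1 1 9 1
STORE 0 : 1 1 9
ROT     : 1 9 1
GT      : 1 1
LOAD 0  : 1 1 1
EQ      : 1 1
DIV     : 1
PUSH -7 : 1 -7
NEG     : 1 7
POP     : 1
LOAD 0  : 1 1
MOD     : 0
NEG     : 0
PUSH -9 : 0 -9

1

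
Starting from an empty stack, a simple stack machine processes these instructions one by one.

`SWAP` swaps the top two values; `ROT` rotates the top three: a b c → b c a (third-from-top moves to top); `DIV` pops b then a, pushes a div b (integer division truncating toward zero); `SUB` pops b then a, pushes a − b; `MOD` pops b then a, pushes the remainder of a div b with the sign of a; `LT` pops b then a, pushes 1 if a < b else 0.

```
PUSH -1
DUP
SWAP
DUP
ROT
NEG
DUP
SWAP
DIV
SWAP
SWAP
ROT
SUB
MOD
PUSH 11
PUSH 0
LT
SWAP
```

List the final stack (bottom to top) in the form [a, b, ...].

[0, -1]

PUSH -1 -> [-1]
DUP     -> [-1, -1]
SWAP    -> [-1, -1]
DUP     -> [-1, -1, -1]
ROT     -> [-1, -1, -1]
NEG     -> [-1, -1, 1]
DUP     -> [-1, -1, 1, 1]
SWAP    -> [-1, -1, 1, 1]
DIV     -> [-1, -1, 1]
SWAP    -> [-1, 1, -1]
SWAP    -> [-1, -1, 1]
ROT     -> [-1, 1, -1]
SUB     -> [-1, 2]
MOD     -> [-1]
PUSH 11 -> [-1, 11]
PUSH 0  -> [-1, 11, 0]
LT      -> [-1, 0]
SWAP    -> [0, -1]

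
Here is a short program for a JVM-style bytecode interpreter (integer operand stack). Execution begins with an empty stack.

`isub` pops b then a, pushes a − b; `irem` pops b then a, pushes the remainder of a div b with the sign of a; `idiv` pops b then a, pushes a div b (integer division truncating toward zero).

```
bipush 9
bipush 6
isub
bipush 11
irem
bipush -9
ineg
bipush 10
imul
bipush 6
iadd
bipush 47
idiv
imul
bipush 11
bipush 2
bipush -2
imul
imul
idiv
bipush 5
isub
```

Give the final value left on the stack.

bipush 9   9
bipush 6   9 6
isub       3
bipush 11  3 11
irem       3
bipush -9  3 -9
ineg       3 9
bipush 10  3 9 10
imul       3 90
bipush 6   3 90 6
iadd       3 96
bipush 47  3 96 47
idiv       3 2
imul       6
bipush 11  6 11
bipush 2   6 11 2
bipush -2  6 11 2 -2
imul       6 11 -4
imul       6 -44
idiv       0
bipush 5   0 5
isub       -5

-5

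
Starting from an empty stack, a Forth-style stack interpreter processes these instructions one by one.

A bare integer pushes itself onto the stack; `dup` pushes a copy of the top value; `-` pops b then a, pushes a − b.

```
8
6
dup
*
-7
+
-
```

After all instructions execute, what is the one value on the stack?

-21

8    8
6    8 6
dup  8 6 6
*    8 36
-7   8 36 -7
+    8 29
-    -21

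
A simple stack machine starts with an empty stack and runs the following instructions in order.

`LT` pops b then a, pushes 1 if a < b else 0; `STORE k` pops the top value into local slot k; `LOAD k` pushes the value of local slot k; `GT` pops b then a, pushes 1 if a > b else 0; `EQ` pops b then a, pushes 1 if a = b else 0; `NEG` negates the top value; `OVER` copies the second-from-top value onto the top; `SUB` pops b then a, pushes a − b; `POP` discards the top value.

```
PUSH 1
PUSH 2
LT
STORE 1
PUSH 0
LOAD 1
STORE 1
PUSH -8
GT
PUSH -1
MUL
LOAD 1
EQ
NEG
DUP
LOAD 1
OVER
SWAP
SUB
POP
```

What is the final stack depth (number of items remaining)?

PUSH 1  → 1
PUSH 2  → 1 2
LT      → 1
STORE 1 → (empty)
PUSH 0  → 0
LOAD 1  → 0 1
STORE 1 → 0
PUSH -8 → 0 -8
GT      → 1
PUSH -1 → 1 -1
MUL     → -1
LOAD 1  → -1 1
EQ      → 0
NEG     → 0
DUP     → 0 0
LOAD 1  → 0 0 1
OVER    → 0 0 1 0
SWAP    → 0 0 0 1
SUB     → 0 0 -1
POP     → 0 0

2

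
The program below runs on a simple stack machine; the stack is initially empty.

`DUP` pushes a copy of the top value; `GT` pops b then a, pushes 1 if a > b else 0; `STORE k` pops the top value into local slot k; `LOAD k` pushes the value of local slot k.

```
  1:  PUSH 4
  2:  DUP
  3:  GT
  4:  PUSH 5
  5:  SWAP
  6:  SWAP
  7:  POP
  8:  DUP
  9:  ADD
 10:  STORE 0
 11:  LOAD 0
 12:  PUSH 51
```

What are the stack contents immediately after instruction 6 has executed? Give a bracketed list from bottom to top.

PUSH 4 : [4]
DUP    : [4, 4]
GT     : [0]
PUSH 5 : [0, 5]
SWAP   : [5, 0]
SWAP   : [0, 5]

[0, 5]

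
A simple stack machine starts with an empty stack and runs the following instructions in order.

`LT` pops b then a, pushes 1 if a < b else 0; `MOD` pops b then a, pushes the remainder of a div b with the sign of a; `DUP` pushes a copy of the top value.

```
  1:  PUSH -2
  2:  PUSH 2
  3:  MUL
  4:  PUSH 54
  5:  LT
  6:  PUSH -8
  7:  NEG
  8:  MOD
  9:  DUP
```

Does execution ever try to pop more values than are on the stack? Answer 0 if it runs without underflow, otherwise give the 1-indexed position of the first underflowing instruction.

0

PUSH -2 -> [-2]
PUSH 2  -> [-2, 2]
MUL     -> [-4]
PUSH 54 -> [-4, 54]
LT      -> [1]
PUSH -8 -> [1, -8]
NEG     -> [1, 8]
MOD     -> [1]
DUP     -> [1, 1]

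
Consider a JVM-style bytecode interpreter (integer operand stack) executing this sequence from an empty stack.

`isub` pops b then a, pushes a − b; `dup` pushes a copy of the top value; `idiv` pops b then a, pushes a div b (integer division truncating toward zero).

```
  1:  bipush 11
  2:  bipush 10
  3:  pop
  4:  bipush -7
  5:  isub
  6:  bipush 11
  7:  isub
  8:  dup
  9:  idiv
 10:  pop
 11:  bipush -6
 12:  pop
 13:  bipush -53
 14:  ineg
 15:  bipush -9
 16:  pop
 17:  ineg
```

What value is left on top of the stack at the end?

-53

bipush 11  -> [11]
bipush 10  -> [11, 10]
pop        -> [11]
bipush -7  -> [11, -7]
isub       -> [18]
bipush 11  -> [18, 11]
isub       -> [7]
dup        -> [7, 7]
idiv       -> [1]
pop        -> []
bipush -6  -> [-6]
pop        -> []
bipush -53 -> [-53]
ineg       -> [53]
bipush -9  -> [53, -9]
pop        -> [53]
ineg       -> [-53]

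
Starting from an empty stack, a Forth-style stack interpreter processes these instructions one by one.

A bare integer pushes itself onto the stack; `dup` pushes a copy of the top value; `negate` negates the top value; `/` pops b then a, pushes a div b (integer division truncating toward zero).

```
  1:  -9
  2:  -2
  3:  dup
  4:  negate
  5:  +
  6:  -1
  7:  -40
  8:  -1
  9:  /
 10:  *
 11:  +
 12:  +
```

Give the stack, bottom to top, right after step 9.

-9     : [-9]
-2     : [-9, -2]
dup    : [-9, -2, -2]
negate : [-9, -2, 2]
+      : [-9, 0]
-1     : [-9, 0, -1]
-40    : [-9, 0, -1, -40]
-1     : [-9, 0, -1, -40, -1]
/      : [-9, 0, -1, 40]

[-9, 0, -1, 40]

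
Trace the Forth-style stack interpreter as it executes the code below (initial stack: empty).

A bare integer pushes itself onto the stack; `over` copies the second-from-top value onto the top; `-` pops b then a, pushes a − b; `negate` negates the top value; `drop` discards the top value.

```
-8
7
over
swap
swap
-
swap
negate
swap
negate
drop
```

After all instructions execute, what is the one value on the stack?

8

-8     → [-8]
7      → [-8, 7]
over   → [-8, 7, -8]
swap   → [-8, -8, 7]
swap   → [-8, 7, -8]
-      → [-8, 15]
swap   → [15, -8]
negate → [15, 8]
swap   → [8, 15]
negate → [8, -15]
drop   → [8]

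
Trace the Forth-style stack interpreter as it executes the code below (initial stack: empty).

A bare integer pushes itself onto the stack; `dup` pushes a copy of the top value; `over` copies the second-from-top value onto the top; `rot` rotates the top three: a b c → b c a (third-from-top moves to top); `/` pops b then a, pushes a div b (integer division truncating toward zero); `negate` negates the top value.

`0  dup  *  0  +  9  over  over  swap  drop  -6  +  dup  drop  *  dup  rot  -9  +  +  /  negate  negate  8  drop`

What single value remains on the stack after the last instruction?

0      : 0
dup    : 0 0
*      : 0
0      : 0 0
+      : 0
9      : 0 9
over   : 0 9 0
over   : 0 9 0 9
swap   : 0 9 9 0
drop   : 0 9 9
-6     : 0 9 9 -6
+      : 0 9 3
dup    : 0 9 3 3
drop   : 0 9 3
*      : 0 27
dup    : 0 27 27
rot    : 27 27 0
-9     : 27 27 0 -9
+      : 27 27 -9
+      : 27 18
/      : 1
negate : -1
negate : 1
8      : 1 8
drop   : 1

1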